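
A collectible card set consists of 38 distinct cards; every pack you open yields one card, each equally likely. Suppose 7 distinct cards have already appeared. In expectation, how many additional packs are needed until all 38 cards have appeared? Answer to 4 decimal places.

From k distinct to k+1 distinct takes on average 38/(38-k) packs.
Sum over k = 7,...,37: E = 38/31 + 38/30 + 38/29 + ... + 38/2 + 38/1 = 153.03532.

153.0353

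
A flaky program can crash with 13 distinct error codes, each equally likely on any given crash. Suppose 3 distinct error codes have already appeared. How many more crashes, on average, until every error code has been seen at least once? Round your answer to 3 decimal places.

38.077

With k distinct error codes already seen, the next new one takes an expected 13/(13-k) crashes.
Sum over k = 3,...,12: E = 13/10 + 13/9 + 13/8 + ... + 13/2 + 13/1 = 38.0766.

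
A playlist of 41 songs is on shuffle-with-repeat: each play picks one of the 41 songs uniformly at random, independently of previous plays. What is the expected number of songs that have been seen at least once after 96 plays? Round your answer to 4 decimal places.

For each song, P(seen in 96 plays) = 1 - (40/41)^96 = 0.90657.
By linearity of expectation, E[distinct seen] = 41·(1 - (40/41)^96) = 37.16917.

37.1692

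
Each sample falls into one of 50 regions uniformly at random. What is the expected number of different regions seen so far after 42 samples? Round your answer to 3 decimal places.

28.597

For each region, P(seen in 42 samples) = 1 - (49/50)^42 = 0.5719.
By linearity of expectation, E[distinct seen] = 50·(1 - (49/50)^42) = 28.5975.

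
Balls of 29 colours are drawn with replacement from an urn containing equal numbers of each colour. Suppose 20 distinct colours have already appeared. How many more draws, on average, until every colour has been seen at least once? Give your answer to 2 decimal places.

With k distinct colours already seen, the next new one takes an expected 29/(29-k) draws.
Sum over k = 20,...,28: E = 29/9 + 29/8 + 29/7 + ... + 29/2 + 29/1 = 82.040.

82.04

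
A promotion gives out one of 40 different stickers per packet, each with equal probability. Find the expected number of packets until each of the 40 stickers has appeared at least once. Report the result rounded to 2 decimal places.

The wait to go from k to k+1 distinct stickers is geometric with mean 40/(40-k).
E[T] = 40/40 + 40/39 + 40/38 + ... + 40/2 + 40/1 = 40·H_{40}.
H_{40} = 4.279, so E[T] = 171.142.

171.14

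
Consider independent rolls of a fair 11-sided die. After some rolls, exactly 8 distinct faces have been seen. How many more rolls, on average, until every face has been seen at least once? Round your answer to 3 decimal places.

20.167

The wait to go from k to k+1 distinct faces is geometric with mean 11/(11-k).
Sum over k = 8,...,10: E = 11/3 + 11/2 + 11/1 = 20.1667.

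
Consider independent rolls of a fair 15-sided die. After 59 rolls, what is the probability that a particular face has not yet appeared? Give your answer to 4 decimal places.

0.0171

Each roll misses the fixed face with probability (15-1)/15 = 14/15, independently.
P(still missing after 59) = (14/15)^59 = 0.01707.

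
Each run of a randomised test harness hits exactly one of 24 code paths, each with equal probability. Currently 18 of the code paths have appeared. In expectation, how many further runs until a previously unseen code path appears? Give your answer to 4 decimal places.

4.0000

Each run yields a new code path with probability (24-18)/24 = 6/24, so the wait is geometric with mean 24/6.
E = 24/6 = 4.00000.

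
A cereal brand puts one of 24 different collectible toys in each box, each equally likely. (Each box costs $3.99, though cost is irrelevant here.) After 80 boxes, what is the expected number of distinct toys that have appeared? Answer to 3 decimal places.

For each toy, P(seen in 80 boxes) = 1 - (23/24)^80 = 0.9668.
By linearity of expectation, E[distinct seen] = 24·(1 - (23/24)^80) = 23.2029.

23.203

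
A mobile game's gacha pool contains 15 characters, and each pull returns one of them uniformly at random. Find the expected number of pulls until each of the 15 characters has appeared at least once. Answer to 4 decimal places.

49.7734

Split into phases: going from k distinct to k+1 distinct takes on average 15/(15-k) pulls.
E[T] = 15/15 + 15/14 + 15/13 + ... + 15/2 + 15/1 = 15·H_{15}.
H_{15} = 3.31823, so E[T] = 49.77343.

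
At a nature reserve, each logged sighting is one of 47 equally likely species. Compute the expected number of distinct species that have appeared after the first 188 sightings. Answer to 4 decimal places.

For each species, P(seen in 188 sightings) = 1 - (46/47)^188 = 0.98246.
By linearity of expectation, E[distinct seen] = 47·(1 - (46/47)^188) = 46.17553.

46.1755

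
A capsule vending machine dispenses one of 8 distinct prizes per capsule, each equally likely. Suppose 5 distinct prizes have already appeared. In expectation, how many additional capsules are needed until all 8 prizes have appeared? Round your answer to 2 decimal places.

14.67

The wait to go from k to k+1 distinct prizes is geometric with mean 8/(8-k).
Sum over k = 5,...,7: E = 8/3 + 8/2 + 8/1 = 14.667.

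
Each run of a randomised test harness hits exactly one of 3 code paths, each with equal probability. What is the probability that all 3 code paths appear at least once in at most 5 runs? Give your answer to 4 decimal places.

0.6173

By inclusion–exclusion over which code paths are missing,
P(all seen) = Σ_{j=0}^{3} (-1)^j C(3,j)((3-j)/3)^5
= 1.00000 - 0.39506 + 0.01235 - 0.00000
= 0.61728.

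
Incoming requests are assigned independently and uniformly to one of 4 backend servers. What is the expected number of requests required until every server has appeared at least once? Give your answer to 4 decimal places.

8.3333

Split into phases: going from k distinct to k+1 distinct takes on average 4/(4-k) requests.
E[T] = 4/4 + 4/3 + 4/2 + 4/1 = 4·H_{4}.
H_{4} = 2.08333, so E[T] = 8.33333.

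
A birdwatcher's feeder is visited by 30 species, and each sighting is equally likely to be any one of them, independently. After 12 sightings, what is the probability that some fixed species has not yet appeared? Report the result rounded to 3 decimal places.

0.666

On each sighting the fixed species fails to appear with probability 29/30.
P(still missing after 12) = (29/30)^12 = 0.6658.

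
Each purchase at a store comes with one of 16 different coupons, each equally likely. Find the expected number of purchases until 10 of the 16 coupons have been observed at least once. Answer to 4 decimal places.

14.8917

With k distinct coupons already seen, the next new one arrives after an expected 16/(16-k) purchases.
Sum over k = 0,...,9: E = 16/16 + 16/15 + 16/14 + ... + 16/8 + 16/7 = 14.89166.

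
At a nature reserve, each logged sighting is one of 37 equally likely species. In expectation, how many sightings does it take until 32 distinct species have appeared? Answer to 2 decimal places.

With k distinct species already seen, the next new one arrives after an expected 37/(37-k) sightings.
Sum over k = 0,...,31: E = 37/37 + 37/36 + 37/35 + ... + 37/7 + 37/6 = 70.975.

70.98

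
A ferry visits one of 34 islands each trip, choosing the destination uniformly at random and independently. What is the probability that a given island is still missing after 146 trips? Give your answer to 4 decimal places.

Each trip misses the fixed island with probability (34-1)/34 = 33/34, independently.
P(still missing after 146) = (33/34)^146 = 0.01280.

0.0128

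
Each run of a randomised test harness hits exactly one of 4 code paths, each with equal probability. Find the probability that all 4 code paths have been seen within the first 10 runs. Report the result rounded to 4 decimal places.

0.7806

Let A_i be the event that code path i is missing after 10 runs. By inclusion–exclusion on the A_i,
P(all seen) = Σ_{j=0}^{4} (-1)^j C(4,j)((4-j)/4)^10
= 1.00000 - 0.22525 + 0.00586 - 0.00000 + 0.00000
= 0.78060.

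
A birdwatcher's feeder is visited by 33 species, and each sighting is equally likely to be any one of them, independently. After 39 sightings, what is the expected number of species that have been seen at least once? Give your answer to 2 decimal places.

For each species, P(seen in 39 sightings) = 1 - (32/33)^39 = 0.699.
By linearity of expectation, E[distinct seen] = 33·(1 - (32/33)^39) = 23.062.

23.06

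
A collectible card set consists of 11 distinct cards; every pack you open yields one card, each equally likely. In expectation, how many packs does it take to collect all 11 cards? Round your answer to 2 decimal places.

33.22

Split into phases: going from k distinct to k+1 distinct takes on average 11/(11-k) packs.
E[T] = 11/11 + 11/10 + 11/9 + ... + 11/2 + 11/1 = 11·H_{11}.
H_{11} = 3.020, so E[T] = 33.219.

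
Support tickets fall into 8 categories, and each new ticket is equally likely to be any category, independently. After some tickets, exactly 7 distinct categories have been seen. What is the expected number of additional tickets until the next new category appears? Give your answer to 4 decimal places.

Each ticket yields a new category with probability (8-7)/8 = 1/8, so the wait is geometric with mean 8/1.
E = 8/1 = 8.00000.

8.0000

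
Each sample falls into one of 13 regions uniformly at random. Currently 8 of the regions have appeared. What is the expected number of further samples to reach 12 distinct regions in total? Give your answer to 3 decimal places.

16.683

From k distinct to k+1 distinct takes on average 13/(13-k) samples.
Sum over k = 8,...,11: E = 13/5 + 13/4 + 13/3 + 13/2 = 16.6833.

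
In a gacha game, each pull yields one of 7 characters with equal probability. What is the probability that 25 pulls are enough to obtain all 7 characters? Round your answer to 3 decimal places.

Let A_i be the event that character i is missing after 25 pulls. By inclusion–exclusion on the A_i,
P(all seen) = Σ_{j=0}^{7} (-1)^j C(7,j)((7-j)/7)^25
= 1.0000 - 0.1484 + 0.0047 - 0.0000 + 0.0000 - 0.0000 + 0.0000 - 0.0000
= 0.8562.

0.856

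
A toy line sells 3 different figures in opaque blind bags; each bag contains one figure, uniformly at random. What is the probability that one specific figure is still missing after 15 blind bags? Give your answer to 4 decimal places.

0.0023

On each blind bag the fixed figure fails to appear with probability 2/3.
P(still missing after 15) = (2/3)^15 = 0.00228.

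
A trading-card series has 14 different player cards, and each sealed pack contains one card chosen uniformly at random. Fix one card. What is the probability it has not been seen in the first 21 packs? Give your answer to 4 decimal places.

Each pack misses the fixed card with probability (14-1)/14 = 13/14, independently.
P(still missing after 21) = (13/14)^21 = 0.21092.

0.2109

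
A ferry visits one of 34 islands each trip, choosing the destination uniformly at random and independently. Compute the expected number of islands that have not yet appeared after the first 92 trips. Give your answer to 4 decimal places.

For each island, P(unseen after 92) = (33/34)^92 = 0.06415.
By linearity of expectation, E[unseen] = 34·(33/34)^92 = 2.18123.

2.1812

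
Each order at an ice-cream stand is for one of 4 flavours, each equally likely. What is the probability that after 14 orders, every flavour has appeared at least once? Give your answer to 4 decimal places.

0.9291

Let A_i be the event that flavour i is missing after 14 orders. By inclusion–exclusion on the A_i,
P(all seen) = Σ_{j=0}^{4} (-1)^j C(4,j)((4-j)/4)^14
= 1.00000 - 0.07127 + 0.00037 - 0.00000 + 0.00000
= 0.92909.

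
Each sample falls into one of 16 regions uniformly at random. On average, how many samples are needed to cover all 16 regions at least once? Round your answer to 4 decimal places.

Split into phases: going from k distinct to k+1 distinct takes on average 16/(16-k) samples.
E[T] = 16/16 + 16/15 + 16/14 + ... + 16/2 + 16/1 = 16·H_{16}.
H_{16} = 3.38073, so E[T] = 54.09166.

54.0917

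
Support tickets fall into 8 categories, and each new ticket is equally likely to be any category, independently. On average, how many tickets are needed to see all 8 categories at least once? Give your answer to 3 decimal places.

The wait to go from k to k+1 distinct categories is geometric with mean 8/(8-k).
E[T] = 8/8 + 8/7 + 8/6 + ... + 8/2 + 8/1 = 8·H_{8}.
H_{8} = 2.7179, so E[T] = 21.7429.

21.743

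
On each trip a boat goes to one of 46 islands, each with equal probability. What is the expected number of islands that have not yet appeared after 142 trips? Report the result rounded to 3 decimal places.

For each island, P(unseen after 142) = (45/46)^142 = 0.0441.
By linearity of expectation, E[unseen] = 46·(45/46)^142 = 2.0292.

2.029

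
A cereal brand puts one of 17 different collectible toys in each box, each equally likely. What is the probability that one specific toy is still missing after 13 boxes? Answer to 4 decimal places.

Each box misses the fixed toy with probability (17-1)/17 = 16/17, independently.
P(still missing after 13) = (16/17)^13 = 0.45470.

0.4547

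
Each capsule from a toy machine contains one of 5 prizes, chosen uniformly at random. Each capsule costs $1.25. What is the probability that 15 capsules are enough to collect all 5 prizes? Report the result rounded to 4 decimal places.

0.8288

By inclusion–exclusion over which prizes are missing,
P(all seen) = Σ_{j=0}^{5} (-1)^j C(5,j)((5-j)/5)^15
= 1.00000 - 0.17592 + 0.00470 - 0.00001 + 0.00000 - 0.00000
= 0.82877.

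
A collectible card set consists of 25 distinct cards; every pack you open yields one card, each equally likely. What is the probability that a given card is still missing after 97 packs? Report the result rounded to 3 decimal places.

0.019

Each pack misses the fixed card with probability (25-1)/25 = 24/25, independently.
P(still missing after 97) = (24/25)^97 = 0.0191.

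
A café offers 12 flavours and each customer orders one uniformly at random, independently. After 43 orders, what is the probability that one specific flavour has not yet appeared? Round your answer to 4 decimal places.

Each order misses the fixed flavour with probability (12-1)/12 = 11/12, independently.
P(still missing after 43) = (11/12)^43 = 0.02372.

0.0237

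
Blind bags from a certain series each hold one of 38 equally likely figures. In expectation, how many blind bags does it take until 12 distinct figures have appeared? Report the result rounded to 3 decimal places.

With k distinct figures already seen, the next new one arrives after an expected 38/(38-k) blind bags.
Sum over k = 0,...,11: E = 38/38 + 38/37 + 38/36 + ... + 38/28 + 38/27 = 14.1923.

14.192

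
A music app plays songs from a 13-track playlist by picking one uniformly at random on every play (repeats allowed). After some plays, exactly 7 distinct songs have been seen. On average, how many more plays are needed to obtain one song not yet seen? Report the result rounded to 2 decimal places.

The number of plays until the next new song is geometric with success probability 6/13, so its mean is 13/6.
E = 13/6 = 2.167.

2.17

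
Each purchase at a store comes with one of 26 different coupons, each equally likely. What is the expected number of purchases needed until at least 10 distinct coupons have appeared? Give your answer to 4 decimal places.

With k distinct coupons already seen, the next new one arrives after an expected 26/(26-k) purchases.
Sum over k = 0,...,9: E = 26/26 + 26/25 + 26/24 + ... + 26/18 + 26/17 = 12.31596.

12.3160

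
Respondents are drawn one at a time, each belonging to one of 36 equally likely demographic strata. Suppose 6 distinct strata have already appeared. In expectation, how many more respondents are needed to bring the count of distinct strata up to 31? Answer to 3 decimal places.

61.620

The wait to go from k to k+1 distinct strata is geometric with mean 36/(36-k).
Sum over k = 6,...,30: E = 36/30 + 36/29 + 36/28 + ... + 36/7 + 36/6 = 61.6195.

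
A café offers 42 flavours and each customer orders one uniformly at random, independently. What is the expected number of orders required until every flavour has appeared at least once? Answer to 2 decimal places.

181.72

After k distinct flavours have appeared, the next order gives a new one with probability (42-k)/42, so the expected wait for the (k+1)-th is 42/(42-k).
E[T] = 42/42 + 42/41 + 42/40 + ... + 42/2 + 42/1 = 42·H_{42}.
H_{42} = 4.327, so E[T] = 181.723.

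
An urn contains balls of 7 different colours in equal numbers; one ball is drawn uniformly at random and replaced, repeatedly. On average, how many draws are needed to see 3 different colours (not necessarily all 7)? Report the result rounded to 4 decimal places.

3.5667

Going from k to k+1 distinct takes a geometric number of draws with mean 7/(7-k).
Sum over k = 0,...,2: E = 7/7 + 7/6 + 7/5 = 3.56667.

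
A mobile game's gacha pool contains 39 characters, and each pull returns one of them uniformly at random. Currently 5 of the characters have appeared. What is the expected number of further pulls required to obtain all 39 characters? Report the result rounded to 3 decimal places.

From k distinct to k+1 distinct takes on average 39/(39-k) pulls.
Sum over k = 5,...,38: E = 39/34 + 39/33 + 39/32 + ... + 39/2 + 39/1 = 160.6102.

160.610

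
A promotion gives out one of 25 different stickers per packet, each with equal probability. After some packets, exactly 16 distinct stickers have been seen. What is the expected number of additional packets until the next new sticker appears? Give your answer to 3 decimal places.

Each packet yields a new sticker with probability (25-16)/25 = 9/25, so the wait is geometric with mean 25/9.
E = 25/9 = 2.7778.

2.778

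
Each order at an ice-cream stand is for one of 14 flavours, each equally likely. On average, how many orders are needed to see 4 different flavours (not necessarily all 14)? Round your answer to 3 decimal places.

4.516

With k distinct flavours already seen, the next new one arrives after an expected 14/(14-k) orders.
Sum over k = 0,...,3: E = 14/14 + 14/13 + 14/12 + 14/11 = 4.5163.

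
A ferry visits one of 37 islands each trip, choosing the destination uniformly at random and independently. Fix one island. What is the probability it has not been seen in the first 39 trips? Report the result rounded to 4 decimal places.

0.3435

Each trip misses the fixed island with probability (37-1)/37 = 36/37, independently.
P(still missing after 39) = (36/37)^39 = 0.34350.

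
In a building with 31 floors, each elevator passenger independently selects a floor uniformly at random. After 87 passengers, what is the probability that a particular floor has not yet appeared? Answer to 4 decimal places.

0.0577

Each passenger misses the fixed floor with probability (31-1)/31 = 30/31, independently.
P(still missing after 87) = (30/31)^87 = 0.05769.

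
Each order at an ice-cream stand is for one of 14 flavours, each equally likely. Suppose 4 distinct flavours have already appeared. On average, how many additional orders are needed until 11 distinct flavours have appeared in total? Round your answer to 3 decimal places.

The wait to go from k to k+1 distinct flavours is geometric with mean 14/(14-k).
Sum over k = 4,...,10: E = 14/10 + 14/9 + 14/8 + ... + 14/5 + 14/4 = 15.3389.

15.339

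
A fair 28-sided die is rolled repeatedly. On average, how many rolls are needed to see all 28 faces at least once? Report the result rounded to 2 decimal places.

After k distinct faces have appeared, the next roll gives a new one with probability (28-k)/28, so the expected wait for the (k+1)-th is 28/(28-k).
E[T] = 28/28 + 28/27 + 28/26 + ... + 28/2 + 28/1 = 28·H_{28}.
H_{28} = 3.927, so E[T] = 109.961.

109.96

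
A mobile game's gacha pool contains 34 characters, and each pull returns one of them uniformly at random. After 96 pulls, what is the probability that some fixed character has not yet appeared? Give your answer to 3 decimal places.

0.057

Each pull misses the fixed character with probability (34-1)/34 = 33/34, independently.
P(still missing after 96) = (33/34)^96 = 0.0569.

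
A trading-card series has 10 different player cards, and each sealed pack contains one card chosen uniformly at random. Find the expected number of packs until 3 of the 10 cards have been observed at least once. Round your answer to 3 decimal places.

With k distinct cards already seen, the next new one arrives after an expected 10/(10-k) packs.
Sum over k = 0,...,2: E = 10/10 + 10/9 + 10/8 = 3.3611.

3.361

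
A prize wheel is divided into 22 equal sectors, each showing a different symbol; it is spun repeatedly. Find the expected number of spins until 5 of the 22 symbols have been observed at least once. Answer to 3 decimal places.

With k distinct symbols already seen, the next new one arrives after an expected 22/(22-k) spins.
Sum over k = 0,...,4: E = 22/22 + 22/21 + 22/20 + 22/19 + 22/18 = 5.5277.

5.528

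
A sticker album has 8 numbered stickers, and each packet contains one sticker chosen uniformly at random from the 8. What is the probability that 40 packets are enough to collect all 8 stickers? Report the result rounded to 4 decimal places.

By inclusion–exclusion over which stickers are missing,
P(all seen) = Σ_{j=0}^{8} (-1)^j C(8,j)((8-j)/8)^40
= 1.00000 - 0.03832 + 0.00028 - 0.00000 + 0.00000 - 0.00000 + 0.00000 - 0.00000 + 0.00000
= 0.96196.

0.9620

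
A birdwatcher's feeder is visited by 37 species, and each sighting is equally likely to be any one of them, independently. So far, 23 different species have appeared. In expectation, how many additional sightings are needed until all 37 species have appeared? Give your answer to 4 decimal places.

From k distinct to k+1 distinct takes on average 37/(37-k) sightings.
Sum over k = 23,...,36: E = 37/14 + 37/13 + 37/12 + ... + 37/2 + 37/1 = 120.30781.

120.3078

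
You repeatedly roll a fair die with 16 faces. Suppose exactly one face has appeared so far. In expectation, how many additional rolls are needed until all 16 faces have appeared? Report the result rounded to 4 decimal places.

53.0917

With k distinct faces already seen, the next new one takes an expected 16/(16-k) rolls.
Sum over k = 1,...,15: E = 16/15 + 16/14 + 16/13 + ... + 16/2 + 16/1 = 53.09166.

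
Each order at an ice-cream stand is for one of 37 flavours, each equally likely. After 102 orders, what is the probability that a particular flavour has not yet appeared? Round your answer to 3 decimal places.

0.061

On each order the fixed flavour fails to appear with probability 36/37.
P(still missing after 102) = (36/37)^102 = 0.0611.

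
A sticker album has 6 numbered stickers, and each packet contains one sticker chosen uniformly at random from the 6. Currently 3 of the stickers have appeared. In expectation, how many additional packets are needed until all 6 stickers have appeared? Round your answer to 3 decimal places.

With k distinct stickers already seen, the next new one takes an expected 6/(6-k) packets.
Sum over k = 3,...,5: E = 6/3 + 6/2 + 6/1 = 11.0000.

11.000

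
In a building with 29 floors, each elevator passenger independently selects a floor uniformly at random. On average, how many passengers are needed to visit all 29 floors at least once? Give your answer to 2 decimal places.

The wait to go from k to k+1 distinct floors is geometric with mean 29/(29-k).
E[T] = 29/29 + 29/28 + 29/27 + ... + 29/2 + 29/1 = 29·H_{29}.
H_{29} = 3.962, so E[T] = 114.888.

114.89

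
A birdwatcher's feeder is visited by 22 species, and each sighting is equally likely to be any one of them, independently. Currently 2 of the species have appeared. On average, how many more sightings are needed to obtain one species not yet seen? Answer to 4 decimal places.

Each sighting yields a new species with probability (22-2)/22 = 20/22, so the wait is geometric with mean 22/20.
E = 22/20 = 1.10000.

1.1000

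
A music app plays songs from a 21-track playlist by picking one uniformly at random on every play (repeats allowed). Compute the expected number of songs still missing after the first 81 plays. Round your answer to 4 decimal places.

For each song, P(unseen after 81) = (20/21)^81 = 0.01922.
By linearity of expectation, E[unseen] = 21·(20/21)^81 = 0.40354.

0.4035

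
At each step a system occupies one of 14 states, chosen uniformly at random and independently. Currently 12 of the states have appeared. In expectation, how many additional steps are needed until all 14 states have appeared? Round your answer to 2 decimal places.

With k distinct states already seen, the next new one takes an expected 14/(14-k) steps.
Sum over k = 12,...,13: E = 14/2 + 14/1 = 21.000.

21.00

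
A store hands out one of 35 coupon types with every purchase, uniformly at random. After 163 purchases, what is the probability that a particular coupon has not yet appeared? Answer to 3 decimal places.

Each purchase misses the fixed coupon with probability (35-1)/35 = 34/35, independently.
P(still missing after 163) = (34/35)^163 = 0.0089.

0.009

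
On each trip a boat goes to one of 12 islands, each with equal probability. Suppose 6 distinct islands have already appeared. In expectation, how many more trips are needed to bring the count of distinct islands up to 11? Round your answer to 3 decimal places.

From k distinct to k+1 distinct takes on average 12/(12-k) trips.
Sum over k = 6,...,10: E = 12/6 + 12/5 + 12/4 + 12/3 + 12/2 = 17.4000.

17.400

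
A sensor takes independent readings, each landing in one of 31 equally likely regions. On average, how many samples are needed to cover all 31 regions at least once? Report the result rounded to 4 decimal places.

124.8446

Split into phases: going from k distinct to k+1 distinct takes on average 31/(31-k) samples.
E[T] = 31/31 + 31/30 + 31/29 + ... + 31/2 + 31/1 = 31·H_{31}.
H_{31} = 4.02725, so E[T] = 124.84460.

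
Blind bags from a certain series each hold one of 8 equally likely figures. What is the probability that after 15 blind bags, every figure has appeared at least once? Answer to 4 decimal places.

Let A_i be the event that figure i is missing after 15 blind bags. By inclusion–exclusion on the A_i,
P(all seen) = Σ_{j=0}^{8} (-1)^j C(8,j)((8-j)/8)^15
= 1.00000 - 1.07947 + 0.37418 - 0.04857 + 0.00214 - 0.00002 + 0.00000 - 0.00000 + 0.00000
= 0.24825.

0.2482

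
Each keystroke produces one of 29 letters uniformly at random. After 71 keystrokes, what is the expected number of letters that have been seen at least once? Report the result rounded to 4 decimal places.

26.5992

For each letter, P(seen in 71 keystrokes) = 1 - (28/29)^71 = 0.91721.
By linearity of expectation, E[distinct seen] = 29·(1 - (28/29)^71) = 26.59918.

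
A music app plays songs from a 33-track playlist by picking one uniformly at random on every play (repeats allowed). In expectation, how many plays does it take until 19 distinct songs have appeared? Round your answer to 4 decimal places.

27.6288

With k distinct songs already seen, the next new one arrives after an expected 33/(33-k) plays.
Sum over k = 0,...,18: E = 33/33 + 33/32 + 33/31 + ... + 33/16 + 33/15 = 27.62878.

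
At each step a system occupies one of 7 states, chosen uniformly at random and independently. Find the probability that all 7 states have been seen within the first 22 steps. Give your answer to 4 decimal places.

Let A_i be the event that state i is missing after 22 steps. By inclusion–exclusion on the A_i,
P(all seen) = Σ_{j=0}^{7} (-1)^j C(7,j)((7-j)/7)^22
= 1.00000 - 0.23565 + 0.01281 - 0.00016 + 0.00000 - 0.00000 + 0.00000 - 0.00000
= 0.77700.

0.7770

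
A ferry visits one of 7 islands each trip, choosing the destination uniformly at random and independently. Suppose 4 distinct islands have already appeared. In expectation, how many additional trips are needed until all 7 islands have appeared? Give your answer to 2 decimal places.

12.83

The wait to go from k to k+1 distinct islands is geometric with mean 7/(7-k).
Sum over k = 4,...,6: E = 7/3 + 7/2 + 7/1 = 12.833.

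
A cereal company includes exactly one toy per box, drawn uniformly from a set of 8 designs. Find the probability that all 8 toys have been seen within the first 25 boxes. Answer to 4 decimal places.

Let A_i be the event that toy i is missing after 25 boxes. By inclusion–exclusion on the A_i,
P(all seen) = Σ_{j=0}^{8} (-1)^j C(8,j)((8-j)/8)^25
= 1.00000 - 0.28398 + 0.02107 - 0.00044 + 0.00000 - 0.00000 + 0.00000 - 0.00000 + 0.00000
= 0.73665.

0.7366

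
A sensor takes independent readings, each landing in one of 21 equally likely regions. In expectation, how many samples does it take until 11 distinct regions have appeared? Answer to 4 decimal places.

15.0442

Going from k to k+1 distinct takes a geometric number of samples with mean 21/(21-k).
Sum over k = 0,...,10: E = 21/21 + 21/20 + 21/19 + ... + 21/12 + 21/11 = 15.04420.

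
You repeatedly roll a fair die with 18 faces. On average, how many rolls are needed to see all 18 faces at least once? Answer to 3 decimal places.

62.912

Split into phases: going from k distinct to k+1 distinct takes on average 18/(18-k) rolls.
E[T] = 18/18 + 18/17 + 18/16 + ... + 18/2 + 18/1 = 18·H_{18}.
H_{18} = 3.4951, so E[T] = 62.9119.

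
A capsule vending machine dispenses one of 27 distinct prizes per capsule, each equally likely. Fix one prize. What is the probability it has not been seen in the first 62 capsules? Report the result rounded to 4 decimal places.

On each capsule the fixed prize fails to appear with probability 26/27.
P(still missing after 62) = (26/27)^62 = 0.09634.

0.0963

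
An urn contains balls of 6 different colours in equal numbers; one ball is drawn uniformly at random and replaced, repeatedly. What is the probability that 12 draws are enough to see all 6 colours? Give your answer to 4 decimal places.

Let A_i be the event that colour i is missing after 12 draws. By inclusion–exclusion on the A_i,
P(all seen) = Σ_{j=0}^{6} (-1)^j C(6,j)((6-j)/6)^12
= 1.00000 - 0.67294 + 0.11561 - 0.00488 + 0.00003 - 0.00000 + 0.00000
= 0.43782.

0.4378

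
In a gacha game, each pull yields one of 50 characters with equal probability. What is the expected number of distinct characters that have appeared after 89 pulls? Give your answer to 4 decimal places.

For each character, P(seen in 89 pulls) = 1 - (49/50)^89 = 0.83438.
By linearity of expectation, E[distinct seen] = 50·(1 - (49/50)^89) = 41.71885.

41.7188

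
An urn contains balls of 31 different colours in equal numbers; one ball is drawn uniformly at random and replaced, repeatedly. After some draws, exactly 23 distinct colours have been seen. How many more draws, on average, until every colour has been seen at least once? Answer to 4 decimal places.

84.2536

With k distinct colours already seen, the next new one takes an expected 31/(31-k) draws.
Sum over k = 23,...,30: E = 31/8 + 31/7 + 31/6 + ... + 31/2 + 31/1 = 84.25357.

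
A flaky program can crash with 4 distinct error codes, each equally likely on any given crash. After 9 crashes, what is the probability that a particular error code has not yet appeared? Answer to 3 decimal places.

Each crash misses the fixed error code with probability (4-1)/4 = 3/4, independently.
P(still missing after 9) = (3/4)^9 = 0.0751.

0.075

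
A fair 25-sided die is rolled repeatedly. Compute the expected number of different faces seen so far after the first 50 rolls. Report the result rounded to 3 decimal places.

For each face, P(seen in 50 rolls) = 1 - (24/25)^50 = 0.8701.
By linearity of expectation, E[distinct seen] = 25·(1 - (24/25)^50) = 21.7529.

21.753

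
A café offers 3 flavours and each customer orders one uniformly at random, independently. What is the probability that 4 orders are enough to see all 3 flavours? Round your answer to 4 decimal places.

By inclusion–exclusion over which flavours are missing,
P(all seen) = Σ_{j=0}^{3} (-1)^j C(3,j)((3-j)/3)^4
= 1.00000 - 0.59259 + 0.03704 - 0.00000
= 0.44444.

0.4444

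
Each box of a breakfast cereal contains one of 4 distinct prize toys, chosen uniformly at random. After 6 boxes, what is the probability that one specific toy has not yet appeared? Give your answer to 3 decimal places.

0.178

Each box misses the fixed toy with probability (4-1)/4 = 3/4, independently.
P(still missing after 6) = (3/4)^6 = 0.1780.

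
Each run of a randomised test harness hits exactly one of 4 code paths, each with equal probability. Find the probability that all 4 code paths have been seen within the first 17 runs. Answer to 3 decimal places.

Let A_i be the event that code path i is missing after 17 runs. By inclusion–exclusion on the A_i,
P(all seen) = Σ_{j=0}^{4} (-1)^j C(4,j)((4-j)/4)^17
= 1.0000 - 0.0301 + 0.0000 - 0.0000 + 0.0000
= 0.9700.

0.970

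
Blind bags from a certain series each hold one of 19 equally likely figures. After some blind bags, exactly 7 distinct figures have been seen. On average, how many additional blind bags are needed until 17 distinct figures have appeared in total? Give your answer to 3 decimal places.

The wait to go from k to k+1 distinct figures is geometric with mean 19/(19-k).
Sum over k = 7,...,16: E = 19/12 + 19/11 + 19/10 + ... + 19/4 + 19/3 = 30.4610.

30.461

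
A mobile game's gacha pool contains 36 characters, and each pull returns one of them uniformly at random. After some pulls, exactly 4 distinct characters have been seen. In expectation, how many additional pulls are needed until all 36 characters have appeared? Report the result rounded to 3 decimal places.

With k distinct characters already seen, the next new one takes an expected 36/(36-k) pulls.
Sum over k = 4,...,35: E = 36/32 + 36/31 + 36/30 + ... + 36/2 + 36/1 = 146.1058.

146.106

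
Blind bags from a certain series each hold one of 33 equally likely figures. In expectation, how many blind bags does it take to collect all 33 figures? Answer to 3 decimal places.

134.930

The wait to go from k to k+1 distinct figures is geometric with mean 33/(33-k).
E[T] = 33/33 + 33/32 + 33/31 + ... + 33/2 + 33/1 = 33·H_{33}.
H_{33} = 4.0888, so E[T] = 134.9303.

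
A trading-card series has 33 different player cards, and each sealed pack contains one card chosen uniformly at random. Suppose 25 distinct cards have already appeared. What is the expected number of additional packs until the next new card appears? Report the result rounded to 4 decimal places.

Each pack yields a new card with probability (33-25)/33 = 8/33, so the wait is geometric with mean 33/8.
E = 33/8 = 4.12500.

4.1250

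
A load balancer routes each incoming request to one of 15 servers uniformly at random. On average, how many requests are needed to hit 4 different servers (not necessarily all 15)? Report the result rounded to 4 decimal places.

4.4753

Going from k to k+1 distinct takes a geometric number of requests with mean 15/(15-k).
Sum over k = 0,...,3: E = 15/15 + 15/14 + 15/13 + 15/12 = 4.47527.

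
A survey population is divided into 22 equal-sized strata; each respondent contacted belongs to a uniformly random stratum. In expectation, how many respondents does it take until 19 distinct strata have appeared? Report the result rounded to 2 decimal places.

Going from k to k+1 distinct takes a geometric number of respondents with mean 22/(22-k).
Sum over k = 0,...,18: E = 22/22 + 22/21 + 22/20 + ... + 22/5 + 22/4 = 40.865.

40.86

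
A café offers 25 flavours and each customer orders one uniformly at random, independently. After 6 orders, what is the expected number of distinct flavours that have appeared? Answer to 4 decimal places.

For each flavour, P(seen in 6 orders) = 1 - (24/25)^6 = 0.21724.
By linearity of expectation, E[distinct seen] = 25·(1 - (24/25)^6) = 5.43106.

5.4311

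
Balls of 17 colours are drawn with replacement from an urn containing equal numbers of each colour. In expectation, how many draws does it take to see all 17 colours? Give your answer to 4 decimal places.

58.4724

Split into phases: going from k distinct to k+1 distinct takes on average 17/(17-k) draws.
E[T] = 17/17 + 17/16 + 17/15 + ... + 17/2 + 17/1 = 17·H_{17}.
H_{17} = 3.43955, so E[T] = 58.47239.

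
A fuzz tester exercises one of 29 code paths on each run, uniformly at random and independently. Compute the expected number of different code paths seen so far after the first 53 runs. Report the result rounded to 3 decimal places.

24.485

For each code path, P(seen in 53 runs) = 1 - (28/29)^53 = 0.8443.
By linearity of expectation, E[distinct seen] = 29·(1 - (28/29)^53) = 24.4848.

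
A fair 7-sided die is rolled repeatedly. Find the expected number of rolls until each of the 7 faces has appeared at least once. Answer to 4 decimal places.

Split into phases: going from k distinct to k+1 distinct takes on average 7/(7-k) rolls.
E[T] = 7/7 + 7/6 + 7/5 + ... + 7/2 + 7/1 = 7·H_{7}.
H_{7} = 2.59286, so E[T] = 18.15000.

18.1500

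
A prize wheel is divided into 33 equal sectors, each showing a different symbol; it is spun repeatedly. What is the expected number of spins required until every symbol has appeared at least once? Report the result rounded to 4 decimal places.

The wait to go from k to k+1 distinct symbols is geometric with mean 33/(33-k).
E[T] = 33/33 + 33/32 + 33/31 + ... + 33/2 + 33/1 = 33·H_{33}.
H_{33} = 4.08880, so E[T] = 134.93034.

134.9303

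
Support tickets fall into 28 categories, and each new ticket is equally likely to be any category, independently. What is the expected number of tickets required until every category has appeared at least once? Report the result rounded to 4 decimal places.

109.9608

Split into phases: going from k distinct to k+1 distinct takes on average 28/(28-k) tickets.
E[T] = 28/28 + 28/27 + 28/26 + ... + 28/2 + 28/1 = 28·H_{28}.
H_{28} = 3.92717, so E[T] = 109.96079.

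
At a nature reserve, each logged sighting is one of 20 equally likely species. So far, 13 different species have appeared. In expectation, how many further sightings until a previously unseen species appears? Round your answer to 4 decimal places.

The number of sightings until the next new species is geometric with success probability 7/20, so its mean is 20/7.
E = 20/7 = 2.85714.

2.8571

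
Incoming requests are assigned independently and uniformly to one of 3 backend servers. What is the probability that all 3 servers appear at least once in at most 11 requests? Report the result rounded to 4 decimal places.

0.9653

By inclusion–exclusion over which servers are missing,
P(all seen) = Σ_{j=0}^{3} (-1)^j C(3,j)((3-j)/3)^11
= 1.00000 - 0.03468 + 0.00002 - 0.00000
= 0.96533.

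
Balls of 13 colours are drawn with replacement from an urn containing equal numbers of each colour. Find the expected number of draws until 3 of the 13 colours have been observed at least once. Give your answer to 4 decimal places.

With k distinct colours already seen, the next new one arrives after an expected 13/(13-k) draws.
Sum over k = 0,...,2: E = 13/13 + 13/12 + 13/11 = 3.26515.

3.2652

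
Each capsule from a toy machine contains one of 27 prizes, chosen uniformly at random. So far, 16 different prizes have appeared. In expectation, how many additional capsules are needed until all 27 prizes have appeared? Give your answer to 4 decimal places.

From k distinct to k+1 distinct takes on average 27/(27-k) capsules.
Sum over k = 16,...,26: E = 27/11 + 27/10 + 27/9 + ... + 27/2 + 27/1 = 81.53669.

81.5367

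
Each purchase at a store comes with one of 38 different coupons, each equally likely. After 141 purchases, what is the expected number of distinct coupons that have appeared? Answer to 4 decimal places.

For each coupon, P(seen in 141 purchases) = 1 - (37/38)^141 = 0.97672.
By linearity of expectation, E[distinct seen] = 38·(1 - (37/38)^141) = 37.11542.

37.1154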